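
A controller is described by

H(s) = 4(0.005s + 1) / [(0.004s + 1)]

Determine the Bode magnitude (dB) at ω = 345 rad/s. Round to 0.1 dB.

At ω = 345 rad/s:
zero (1 + j345·0.005) = 1 + j1.725 → |·| ≈ 1.9939, ∠ ≈ 59.90°
pole (1 + j345·0.004) = 1 + j1.38 → |·| ≈ 1.7042, ∠ ≈ 54.07°
|H| = 4 · 1.9939 / (1.7042) ≈ 4.68
Gain = 20 log₁₀(4.68) ≈ 13.40 dB

13.4 dB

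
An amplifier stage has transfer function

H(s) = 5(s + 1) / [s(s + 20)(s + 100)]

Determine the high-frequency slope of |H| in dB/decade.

-40 dB/decade

Each pole contributes −20 dB/decade at high frequency; each zero contributes +20 dB/decade.
Net: 1 zero(s) − 3 pole(s) → -40 dB/decade.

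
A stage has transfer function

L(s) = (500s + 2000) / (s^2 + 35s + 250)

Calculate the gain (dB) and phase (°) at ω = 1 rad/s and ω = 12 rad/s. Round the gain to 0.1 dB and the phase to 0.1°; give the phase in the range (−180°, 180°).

Substitute s = j1:
Numerator: 500(j1) + 2000 = 2000 + j500
Denominator: (j1)^2 + 35(j1) + 250 = 249 + j35
|N| = √(2000² + 500²) ≈ 2061.6, ∠N ≈ 14.04°
|D| = √(249² + 35²) ≈ 251.45, ∠D ≈ 8.00°
|L| = 2061.6 / 251.45 ≈ 8.1988
Gain = 20 log₁₀(8.1988) ≈ 18.28 dB
∠L = 14.04° − 8.00° = 6.04°

Substitute s = j12:
Numerator: 500(j12) + 2000 = 2000 + j6000
Denominator: (j12)^2 + 35(j12) + 250 = 106 + j420
|N| = √(2000² + 6000²) ≈ 6324.6, ∠N ≈ 71.57°
|D| = √(106² + 420²) ≈ 433.17, ∠D ≈ 75.84°
|L| = 6324.6 / 433.17 ≈ 14.601
Gain = 20 log₁₀(14.601) ≈ 23.29 dB
∠L = 71.57° − 75.84° = -4.27°

ω = 1: 18.3 dB, 6.0°; ω = 12: 23.3 dB, -4.3°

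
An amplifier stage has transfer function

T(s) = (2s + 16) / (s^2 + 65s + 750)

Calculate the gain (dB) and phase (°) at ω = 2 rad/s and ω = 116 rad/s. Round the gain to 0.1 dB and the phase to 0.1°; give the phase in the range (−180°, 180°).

ω = 2: -33.2 dB, 4.2°; ω = 116: -36.1 dB, -63.3°

Substitute s = j2:
Numerator: 2(j2) + 16 = 16 + j4
Denominator: (j2)^2 + 65(j2) + 750 = 746 + j130
|N| = √(16² + 4²) ≈ 16.492, ∠N ≈ 14.04°
|D| = √(746² + 130²) ≈ 757.24, ∠D ≈ 9.89°
|T| = 16.492 / 757.24 ≈ 0.021779
Gain = 20 log₁₀(0.021779) ≈ -33.24 dB
∠T = 14.04° − 9.89° = 4.15°

Substitute s = j116:
Numerator: 2(j116) + 16 = 16 + j232
Denominator: (j116)^2 + 65(j116) + 750 = -12706 + j7540
|N| = √(16² + 232²) ≈ 232.55, ∠N ≈ 86.05°
|D| = √(12706² + 7540²) ≈ 14775, ∠D ≈ 149.31°
|T| = 232.55 / 14775 ≈ 0.015739
Gain = 20 log₁₀(0.015739) ≈ -36.06 dB
∠T = 86.05° − 149.31° = -63.26°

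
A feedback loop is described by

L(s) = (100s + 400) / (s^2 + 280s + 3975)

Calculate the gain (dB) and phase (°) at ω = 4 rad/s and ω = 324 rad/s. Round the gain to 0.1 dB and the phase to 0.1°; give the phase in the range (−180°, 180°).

ω = 4: -17.2 dB, 29.2°; ω = 324: -12.4 dB, -48.8°

Substitute s = j4:
Numerator: 100(j4) + 400 = 400 + j400
Denominator: (j4)^2 + 280(j4) + 3975 = 3959 + j1120
|N| = √(400² + 400²) ≈ 565.69, ∠N ≈ 45.00°
|D| = √(3959² + 1120²) ≈ 4114.4, ∠D ≈ 15.80°
|L| = 565.69 / 4114.4 ≈ 0.13749
Gain = 20 log₁₀(0.13749) ≈ -17.23 dB
∠L = 45.00° − 15.80° = 29.20°

Substitute s = j324:
Numerator: 100(j324) + 400 = 400 + j32400
Denominator: (j324)^2 + 280(j324) + 3975 = -101001 + j90720
|N| = √(400² + 32400²) ≈ 32402, ∠N ≈ 89.29°
|D| = √(101001² + 90720²) ≈ 1.3576e+05, ∠D ≈ 138.07°
|L| = 32402 / 1.3576e+05 ≈ 0.23867
Gain = 20 log₁₀(0.23867) ≈ -12.44 dB
∠L = 89.29° − 138.07° = -48.78°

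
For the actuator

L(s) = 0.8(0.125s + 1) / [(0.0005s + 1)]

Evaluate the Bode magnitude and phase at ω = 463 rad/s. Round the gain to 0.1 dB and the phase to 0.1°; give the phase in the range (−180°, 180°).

At ω = 463 rad/s:
zero (1 + j463·0.125) = 1 + j57.875 → |·| ≈ 57.884, ∠ ≈ 89.01°
pole (1 + j463·0.0005) = 1 + j0.2315 → |·| ≈ 1.0264, ∠ ≈ 13.03°
|L| = 0.8 · 57.884 / (1.0264) ≈ 45.116
Gain = 20 log₁₀(45.116) ≈ 33.09 dB
∠L = (89.01°) − (13.03°) = 75.98°

33.1 dB, 76.0°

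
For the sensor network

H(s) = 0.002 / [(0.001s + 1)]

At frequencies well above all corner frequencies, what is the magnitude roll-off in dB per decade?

Each pole contributes −20 dB/decade at high frequency; each zero contributes +20 dB/decade.
Net: 0 zero(s) − 1 pole(s) → -20 dB/decade.

-20 dB/decade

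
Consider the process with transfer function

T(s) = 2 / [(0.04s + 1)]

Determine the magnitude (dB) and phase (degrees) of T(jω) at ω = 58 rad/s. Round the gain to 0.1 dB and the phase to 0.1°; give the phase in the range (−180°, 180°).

At ω = 58 rad/s:
pole (1 + j58·0.04) = 1 + j2.32 → |·| ≈ 2.5263, ∠ ≈ 66.68°
|T| = 2 · 1 / (2.5263) ≈ 0.79167
Gain = 20 log₁₀(0.79167) ≈ -2.03 dB
∠T = (0°) − (66.68°) = -66.68°

-2.0 dB, -66.7°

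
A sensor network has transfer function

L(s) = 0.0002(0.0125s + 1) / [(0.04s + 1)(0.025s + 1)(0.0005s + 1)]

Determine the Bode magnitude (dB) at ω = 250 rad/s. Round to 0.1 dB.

At ω = 250 rad/s:
zero (1 + j250·0.0125) = 1 + j3.125 → |·| ≈ 3.2811, ∠ ≈ 72.26°
pole (1 + j250·0.04) = 1 + j10 → |·| ≈ 10.05, ∠ ≈ 84.29°
pole (1 + j250·0.025) = 1 + j6.25 → |·| ≈ 6.3295, ∠ ≈ 80.91°
pole (1 + j250·0.0005) = 1 + j0.125 → |·| ≈ 1.0078, ∠ ≈ 7.13°
|L| = 0.0002 · 3.2811 / (10.05 · 6.3295 · 1.0078) ≈ 1.0236e-05
Gain = 20 log₁₀(1.0236e-05) ≈ -99.80 dB

-99.8 dB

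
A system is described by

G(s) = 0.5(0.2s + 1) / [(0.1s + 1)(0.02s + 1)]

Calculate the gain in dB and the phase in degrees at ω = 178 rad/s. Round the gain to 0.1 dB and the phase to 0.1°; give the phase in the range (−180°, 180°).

-11.4 dB, -72.7°

At ω = 178 rad/s:
zero (1 + j178·0.2) = 1 + j35.6 → |·| ≈ 35.614, ∠ ≈ 88.39°
pole (1 + j178·0.1) = 1 + j17.8 → |·| ≈ 17.828, ∠ ≈ 86.78°
pole (1 + j178·0.02) = 1 + j3.56 → |·| ≈ 3.6978, ∠ ≈ 74.31°
|G| = 0.5 · 35.614 / (17.828 · 3.6978) ≈ 0.27011
Gain = 20 log₁₀(0.27011) ≈ -11.37 dB
∠G = (88.39°) − (86.78° + 74.31°) = -72.70°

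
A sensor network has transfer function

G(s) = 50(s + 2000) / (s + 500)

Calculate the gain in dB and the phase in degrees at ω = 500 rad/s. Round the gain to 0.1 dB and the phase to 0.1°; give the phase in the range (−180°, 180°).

43.3 dB, -31.0°

At s = jω = j500:
zero (s+2000): 2000 + j500 → |·| = √(2000²+500²) = √4250000 ≈ 2061.6, ∠ = arctan(500/2000) ≈ 14.04°
pole (s+500): 500 + j500 → |·| = √(500²+500²) = √500000 ≈ 707.11, ∠ = arctan(500/500) ≈ 45.00°
|G| = 50 · 2061.6 / 707.11 ≈ 145.78
Gain = 20 log₁₀(145.78) ≈ 43.27 dB
∠G = 14.04° − 45.00° = -30.96°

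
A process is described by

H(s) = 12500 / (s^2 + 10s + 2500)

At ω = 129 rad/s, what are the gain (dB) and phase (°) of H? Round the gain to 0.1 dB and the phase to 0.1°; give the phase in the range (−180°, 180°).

-1.1 dB, -174.8°

At s = jω = j129:
quadratic: (j129)² + 10·j129 + 2500 = -14141 + j1290 → |·| ≈ 14200, ∠ ≈ 174.79°
|H| = 12500 / 14200 ≈ 0.88028
Gain = 20 log₁₀(0.88028) ≈ -1.11 dB
∠H = 0.00° − 174.79° = -174.79°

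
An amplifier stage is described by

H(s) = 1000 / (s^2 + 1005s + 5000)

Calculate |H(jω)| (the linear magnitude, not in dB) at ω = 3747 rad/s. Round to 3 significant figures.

6.88e-05

Substitute s = j3747:
Numerator: 1000 = 1000 + j0
Denominator: (j3747)^2 + 1005(j3747) + 5000 = -14035009 + j3765735
|N| = √(1000² + 0²) ≈ 1000, ∠N ≈ 0.00°
|D| = √(14035009² + 3765735²) ≈ 1.4531e+07, ∠D ≈ 164.98°
|H| = 1000 / 1.4531e+07 ≈ 6.8818e-05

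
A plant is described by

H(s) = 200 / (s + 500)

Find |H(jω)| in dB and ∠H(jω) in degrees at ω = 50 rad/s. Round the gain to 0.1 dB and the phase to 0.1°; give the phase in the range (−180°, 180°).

-8.0 dB, -5.7°

Substitute s = j50:
Numerator: 200 = 200 + j0
Denominator: (j50) + 500 = 500 + j50
|N| = √(200² + 0²) ≈ 200, ∠N ≈ 0.00°
|D| = √(500² + 50²) ≈ 502.49, ∠D ≈ 5.71°
|H| = 200 / 502.49 ≈ 0.39802
Gain = 20 log₁₀(0.39802) ≈ -8.00 dB
∠H = 0.00° − 5.71° = -5.71°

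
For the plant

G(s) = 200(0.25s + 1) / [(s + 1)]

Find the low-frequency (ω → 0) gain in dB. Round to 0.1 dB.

46.0 dB

G(0) = 200 · 1 / 1 = 200
20 log₁₀(200) ≈ 46.02 dB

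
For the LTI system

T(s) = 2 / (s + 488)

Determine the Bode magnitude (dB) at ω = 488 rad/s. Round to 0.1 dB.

Substitute s = j488:
Numerator: 2 = 2 + j0
Denominator: (j488) + 488 = 488 + j488
|N| = √(2² + 0²) ≈ 2, ∠N ≈ 0.00°
|D| = √(488² + 488²) ≈ 690.14, ∠D ≈ 45.00°
|T| = 2 / 690.14 ≈ 0.002898
Gain = 20 log₁₀(0.002898) ≈ -50.76 dB

-50.8 dB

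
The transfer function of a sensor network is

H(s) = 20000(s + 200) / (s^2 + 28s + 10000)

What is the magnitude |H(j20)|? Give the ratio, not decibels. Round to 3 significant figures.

418

At s = jω = j20:
zero (s+200): 200 + j20 → |·| = √(200²+20²) = √40400 ≈ 201, ∠ = arctan(20/200) ≈ 5.71°
quadratic: (j20)² + 28·j20 + 10000 = 9600 + j560 → |·| ≈ 9616.3, ∠ ≈ 3.34°
|H| = 20000 · 201 / 9616.3 ≈ 418.04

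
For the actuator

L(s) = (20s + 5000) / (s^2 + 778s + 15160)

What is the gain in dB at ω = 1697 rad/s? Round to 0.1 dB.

Substitute s = j1697:
Numerator: 20(j1697) + 5000 = 5000 + j33940
Denominator: (j1697)^2 + 778(j1697) + 15160 = -2864649 + j1320266
|N| = √(5000² + 33940²) ≈ 34306, ∠N ≈ 81.62°
|D| = √(2864649² + 1320266²) ≈ 3.1543e+06, ∠D ≈ 155.26°
|L| = 34306 / 3.1543e+06 ≈ 0.010876
Gain = 20 log₁₀(0.010876) ≈ -39.27 dB

-39.3 dB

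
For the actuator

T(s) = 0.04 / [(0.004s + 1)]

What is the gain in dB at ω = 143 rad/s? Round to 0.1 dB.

At ω = 143 rad/s:
pole (1 + j143·0.004) = 1 + j0.572 → |·| ≈ 1.152, ∠ ≈ 29.77°
|T| = 0.04 · 1 / (1.152) ≈ 0.034722
Gain = 20 log₁₀(0.034722) ≈ -29.19 dB

-29.2 dB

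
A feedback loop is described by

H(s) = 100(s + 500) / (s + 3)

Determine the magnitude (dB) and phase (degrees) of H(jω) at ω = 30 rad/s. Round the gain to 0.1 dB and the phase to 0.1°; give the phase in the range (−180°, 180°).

64.4 dB, -80.9°

At s = jω = j30:
zero (s+500): 500 + j30 → |·| = √(500²+30²) = √250900 ≈ 500.9, ∠ = arctan(30/500) ≈ 3.43°
pole (s+3): 3 + j30 → |·| = √(3²+30²) = √909 ≈ 30.15, ∠ = arctan(30/3) ≈ 84.29°
|H| = 100 · 500.9 / 30.15 ≈ 1661.4
Gain = 20 log₁₀(1661.4) ≈ 64.41 dB
∠H = 3.43° − 84.29° = -80.86°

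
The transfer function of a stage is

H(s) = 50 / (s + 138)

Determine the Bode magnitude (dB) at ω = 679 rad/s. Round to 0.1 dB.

-22.8 dB

Substitute s = j679:
Numerator: 50 = 50 + j0
Denominator: (j679) + 138 = 138 + j679
|N| = √(50² + 0²) ≈ 50, ∠N ≈ 0.00°
|D| = √(138² + 679²) ≈ 692.88, ∠D ≈ 78.51°
|H| = 50 / 692.88 ≈ 0.072163
Gain = 20 log₁₀(0.072163) ≈ -22.83 dB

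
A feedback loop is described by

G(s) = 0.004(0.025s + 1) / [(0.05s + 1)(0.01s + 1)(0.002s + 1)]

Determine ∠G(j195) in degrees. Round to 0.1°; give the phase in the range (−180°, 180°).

At ω = 195 rad/s:
zero (1 + j195·0.025) = 1 + j4.875 → |·| ≈ 4.9765, ∠ ≈ 78.41°
pole (1 + j195·0.05) = 1 + j9.75 → |·| ≈ 9.8011, ∠ ≈ 84.14°
pole (1 + j195·0.01) = 1 + j1.95 → |·| ≈ 2.1915, ∠ ≈ 62.85°
pole (1 + j195·0.002) = 1 + j0.39 → |·| ≈ 1.0734, ∠ ≈ 21.31°
∠G = (78.41°) − (84.14° + 62.85° + 21.31°) = -89.89°

-89.9°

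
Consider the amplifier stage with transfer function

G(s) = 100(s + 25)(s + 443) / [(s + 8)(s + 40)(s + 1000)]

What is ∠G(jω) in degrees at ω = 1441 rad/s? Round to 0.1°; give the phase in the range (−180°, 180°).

At s = jω = j1441:
zero (s+25): 25 + j1441 → |·| = √(25²+1441²) = √2077106 ≈ 1441.2, ∠ = arctan(1441/25) ≈ 89.01°
zero (s+443): 443 + j1441 → |·| = √(443²+1441²) = √2272730 ≈ 1507.6, ∠ = arctan(1441/443) ≈ 72.91°
pole (s+8): 8 + j1441 → |·| = √(8²+1441²) = √2076545 ≈ 1441, ∠ = arctan(1441/8) ≈ 89.68°
pole (s+40): 40 + j1441 → |·| = √(40²+1441²) = √2078081 ≈ 1441.6, ∠ = arctan(1441/40) ≈ 88.41°
pole (s+1000): 1000 + j1441 → |·| = √(1000²+1441²) = √3076481 ≈ 1754, ∠ = arctan(1441/1000) ≈ 55.24°
∠G = 161.92° − 233.33° = -71.41°

-71.4°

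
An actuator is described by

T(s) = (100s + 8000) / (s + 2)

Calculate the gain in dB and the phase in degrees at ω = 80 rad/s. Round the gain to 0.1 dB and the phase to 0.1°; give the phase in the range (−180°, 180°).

43.0 dB, -43.6°

Substitute s = j80:
Numerator: 100(j80) + 8000 = 8000 + j8000
Denominator: (j80) + 2 = 2 + j80
|N| = √(8000² + 8000²) ≈ 11314, ∠N ≈ 45.00°
|D| = √(2² + 80²) ≈ 80.025, ∠D ≈ 88.57°
|T| = 11314 / 80.025 ≈ 141.38
Gain = 20 log₁₀(141.38) ≈ 43.01 dB
∠T = 45.00° − 88.57° = -43.57°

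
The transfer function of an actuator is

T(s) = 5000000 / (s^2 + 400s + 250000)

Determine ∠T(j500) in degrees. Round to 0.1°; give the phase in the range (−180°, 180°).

At s = jω = j500:
quadratic: (j500)² + 400·j500 + 250000 = 0 + j200000 → |·| ≈ 2e+05, ∠ ≈ 90.00°
∠T = 0.00° − 90.00° = -90.00°

-90.0°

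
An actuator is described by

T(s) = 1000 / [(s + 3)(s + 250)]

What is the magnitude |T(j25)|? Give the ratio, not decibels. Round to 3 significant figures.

0.158

At s = jω = j25:
pole (s+3): 3 + j25 → |·| = √(3²+25²) = √634 ≈ 25.179, ∠ = arctan(25/3) ≈ 83.16°
pole (s+250): 250 + j25 → |·| = √(250²+25²) = √63125 ≈ 251.25, ∠ = arctan(25/250) ≈ 5.71°
|T| = 1000 / 6326.2 ≈ 0.15807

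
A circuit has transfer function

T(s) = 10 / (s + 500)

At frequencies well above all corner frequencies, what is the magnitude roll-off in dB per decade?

-20 dB/decade

Each pole contributes −20 dB/decade at high frequency; each zero contributes +20 dB/decade.
Net: 0 zero(s) − 1 pole(s) → -20 dB/decade.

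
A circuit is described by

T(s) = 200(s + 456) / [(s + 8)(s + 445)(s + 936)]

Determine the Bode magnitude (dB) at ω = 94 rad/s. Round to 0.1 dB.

-52.7 dB

At s = jω = j94:
zero (s+456): 456 + j94 → |·| = √(456²+94²) = √216772 ≈ 465.59, ∠ = arctan(94/456) ≈ 11.65°
pole (s+8): 8 + j94 → |·| = √(8²+94²) = √8900 ≈ 94.34, ∠ = arctan(94/8) ≈ 85.14°
pole (s+445): 445 + j94 → |·| = √(445²+94²) = √206861 ≈ 454.82, ∠ = arctan(94/445) ≈ 11.93°
pole (s+936): 936 + j94 → |·| = √(936²+94²) = √884932 ≈ 940.71, ∠ = arctan(94/936) ≈ 5.73°
|T| = 200 · 465.59 / 4.0364e+07 ≈ 0.002307
Gain = 20 log₁₀(0.002307) ≈ -52.74 dB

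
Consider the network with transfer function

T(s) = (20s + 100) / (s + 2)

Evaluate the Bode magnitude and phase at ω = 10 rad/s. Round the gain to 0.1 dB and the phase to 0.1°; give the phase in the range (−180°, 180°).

Substitute s = j10:
Numerator: 20(j10) + 100 = 100 + j200
Denominator: (j10) + 2 = 2 + j10
|N| = √(100² + 200²) ≈ 223.61, ∠N ≈ 63.43°
|D| = √(2² + 10²) ≈ 10.198, ∠D ≈ 78.69°
|T| = 223.61 / 10.198 ≈ 21.927
Gain = 20 log₁₀(21.927) ≈ 26.82 dB
∠T = 63.43° − 78.69° = -15.26°

26.8 dB, -15.3°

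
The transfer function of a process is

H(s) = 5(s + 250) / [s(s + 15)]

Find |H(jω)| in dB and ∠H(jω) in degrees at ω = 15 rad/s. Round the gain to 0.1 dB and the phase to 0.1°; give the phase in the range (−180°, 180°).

At s = jω = j15:
zero (s+250): 250 + j15 → |·| = √(250²+15²) = √62725 ≈ 250.45, ∠ = arctan(15/250) ≈ 3.43°
pole (s+15): 15 + j15 → |·| = √(15²+15²) = √450 ≈ 21.213, ∠ = arctan(15/15) ≈ 45.00°
pole at origin: |s| = 15, ∠ = 90.00° (in denominator)
|H| = 5 · 250.45 / 318.19 ≈ 3.9355
Gain = 20 log₁₀(3.9355) ≈ 11.90 dB
∠H = 3.43° − 135.00° = -131.57°

11.9 dB, -131.6°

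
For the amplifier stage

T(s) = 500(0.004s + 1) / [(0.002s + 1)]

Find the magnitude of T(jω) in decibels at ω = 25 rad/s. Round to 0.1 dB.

At ω = 25 rad/s:
zero (1 + j25·0.004) = 1 + j0.1 → |·| ≈ 1.005, ∠ ≈ 5.71°
pole (1 + j25·0.002) = 1 + j0.05 → |·| ≈ 1.0012, ∠ ≈ 2.86°
|T| = 500 · 1.005 / (1.0012) ≈ 501.9
Gain = 20 log₁₀(501.9) ≈ 54.01 dB

54.0 dB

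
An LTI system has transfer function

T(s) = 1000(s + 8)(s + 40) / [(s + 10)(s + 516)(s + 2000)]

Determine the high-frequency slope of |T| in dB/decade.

Each pole contributes −20 dB/decade at high frequency; each zero contributes +20 dB/decade.
Net: 2 zero(s) − 3 pole(s) → -20 dB/decade.

-20 dB/decade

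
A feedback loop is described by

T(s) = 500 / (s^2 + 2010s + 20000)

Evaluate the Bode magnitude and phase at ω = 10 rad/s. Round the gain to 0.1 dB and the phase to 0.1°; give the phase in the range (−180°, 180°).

Substitute s = j10:
Numerator: 500 = 500 + j0
Denominator: (j10)^2 + 2010(j10) + 20000 = 19900 + j20100
|N| = √(500² + 0²) ≈ 500, ∠N ≈ 0.00°
|D| = √(19900² + 20100²) ≈ 28285, ∠D ≈ 45.29°
|T| = 500 / 28285 ≈ 0.017677
Gain = 20 log₁₀(0.017677) ≈ -35.05 dB
∠T = 0.00° − 45.29° = -45.29°

-35.1 dB, -45.3°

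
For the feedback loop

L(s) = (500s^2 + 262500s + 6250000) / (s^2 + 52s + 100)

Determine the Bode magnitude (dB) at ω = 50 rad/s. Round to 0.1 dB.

72.0 dB

Substitute s = j50:
Numerator: 500(j50)^2 + 262500(j50) + 6250000 = 5000000 + j13125000
Denominator: (j50)^2 + 52(j50) + 100 = -2400 + j2600
|N| = √(5000000² + 13125000²) ≈ 1.4045e+07, ∠N ≈ 69.15°
|D| = √(2400² + 2600²) ≈ 3538.4, ∠D ≈ 132.71°
|L| = 1.4045e+07 / 3538.4 ≈ 3969.3
Gain = 20 log₁₀(3969.3) ≈ 71.97 dB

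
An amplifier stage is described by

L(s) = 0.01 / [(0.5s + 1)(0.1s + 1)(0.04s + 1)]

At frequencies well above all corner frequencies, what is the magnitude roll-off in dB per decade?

Each pole contributes −20 dB/decade at high frequency; each zero contributes +20 dB/decade.
Net: 0 zero(s) − 3 pole(s) → -60 dB/decade.

-60 dB/decade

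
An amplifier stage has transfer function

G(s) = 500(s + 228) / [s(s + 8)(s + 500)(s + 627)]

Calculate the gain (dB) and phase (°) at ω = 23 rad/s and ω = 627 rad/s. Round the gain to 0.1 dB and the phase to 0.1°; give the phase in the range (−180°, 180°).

At s = jω = j23:
zero (s+228): 228 + j23 → |·| = √(228²+23²) = √52513 ≈ 229.16, ∠ = arctan(23/228) ≈ 5.76°
pole (s+8): 8 + j23 → |·| = √(8²+23²) = √593 ≈ 24.352, ∠ = arctan(23/8) ≈ 70.82°
pole (s+500): 500 + j23 → |·| = √(500²+23²) = √250529 ≈ 500.53, ∠ = arctan(23/500) ≈ 2.63°
pole (s+627): 627 + j23 → |·| = √(627²+23²) = √393658 ≈ 627.42, ∠ = arctan(23/627) ≈ 2.10°
pole at origin: |s| = 23, ∠ = 90.00° (in denominator)
|G| = 500 · 229.16 / 1.7589e+08 ≈ 0.00065143
Gain = 20 log₁₀(0.00065143) ≈ -63.72 dB
∠G = 5.76° − 165.55° = -159.79°

At s = jω = j627:
zero (s+228): 228 + j627 → |·| = √(228²+627²) = √445113 ≈ 667.17, ∠ = arctan(627/228) ≈ 70.02°
pole (s+8): 8 + j627 → |·| = √(8²+627²) = √393193 ≈ 627.05, ∠ = arctan(627/8) ≈ 89.27°
pole (s+500): 500 + j627 → |·| = √(500²+627²) = √643129 ≈ 801.95, ∠ = arctan(627/500) ≈ 51.43°
pole (s+627): 627 + j627 → |·| = √(627²+627²) = √786258 ≈ 886.71, ∠ = arctan(627/627) ≈ 45.00°
pole at origin: |s| = 627, ∠ = 90.00° (in denominator)
|G| = 500 · 667.17 / 2.7958e+11 ≈ 1.1932e-06
Gain = 20 log₁₀(1.1932e-06) ≈ -118.47 dB
∠G = 70.02° − 275.70° = -205.68° ≡ 154.32° (principal value)

ω = 23: -63.7 dB, -159.8°; ω = 627: -118.5 dB, 154.3°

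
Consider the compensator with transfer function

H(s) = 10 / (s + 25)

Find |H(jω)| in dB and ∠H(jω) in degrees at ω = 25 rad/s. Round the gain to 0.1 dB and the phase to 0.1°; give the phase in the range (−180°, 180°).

-11.0 dB, -45.0°

At s = jω = j25:
pole (s+25): 25 + j25 → |·| = √(25²+25²) = √1250 ≈ 35.355, ∠ = arctan(25/25) ≈ 45.00°
|H| = 10 / 35.355 ≈ 0.28285
Gain = 20 log₁₀(0.28285) ≈ -10.97 dB
∠H = 0.00° − 45.00° = -45.00°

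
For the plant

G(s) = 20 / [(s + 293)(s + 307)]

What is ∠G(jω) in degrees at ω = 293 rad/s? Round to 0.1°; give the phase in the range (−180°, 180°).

-88.7°

At s = jω = j293:
pole (s+293): 293 + j293 → |·| = √(293²+293²) = √171698 ≈ 414.36, ∠ = arctan(293/293) ≈ 45.00°
pole (s+307): 307 + j293 → |·| = √(307²+293²) = √180098 ≈ 424.38, ∠ = arctan(293/307) ≈ 43.66°
∠G = 0.00° − 88.66° = -88.66°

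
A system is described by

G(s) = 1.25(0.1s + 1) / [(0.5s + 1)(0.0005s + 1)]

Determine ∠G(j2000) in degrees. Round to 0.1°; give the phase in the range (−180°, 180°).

At ω = 2000 rad/s:
zero (1 + j2000·0.1) = 1 + j200 → |·| ≈ 200, ∠ ≈ 89.71°
pole (1 + j2000·0.5) = 1 + j1000 → |·| ≈ 1000, ∠ ≈ 89.94°
pole (1 + j2000·0.0005) = 1 + j1 → |·| ≈ 1.4142, ∠ ≈ 45.00°
∠G = (89.71°) − (89.94° + 45.00°) = -45.23°

-45.2°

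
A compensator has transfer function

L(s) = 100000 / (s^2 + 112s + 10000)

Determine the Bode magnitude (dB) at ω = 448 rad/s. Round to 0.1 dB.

-5.9 dB

At s = jω = j448:
quadratic: (j448)² + 112·j448 + 10000 = -190704 + j50176 → |·| ≈ 1.9719e+05, ∠ ≈ 165.26°
|L| = 100000 / 1.9719e+05 ≈ 0.50713
Gain = 20 log₁₀(0.50713) ≈ -5.90 dB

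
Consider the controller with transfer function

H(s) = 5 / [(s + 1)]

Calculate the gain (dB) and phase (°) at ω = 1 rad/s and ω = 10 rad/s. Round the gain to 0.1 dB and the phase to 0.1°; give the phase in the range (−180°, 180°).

At ω = 1 rad/s:
pole (1 + j1·1) = 1 + j1 → |·| ≈ 1.4142, ∠ ≈ 45.00°
|H| = 5 · 1 / (1.4142) ≈ 3.5356
Gain = 20 log₁₀(3.5356) ≈ 10.97 dB
∠H = (0°) − (45.00°) = -45.00°

At ω = 10 rad/s:
pole (1 + j10·1) = 1 + j10 → |·| ≈ 10.05, ∠ ≈ 84.29°
|H| = 5 · 1 / (10.05) ≈ 0.49751
Gain = 20 log₁₀(0.49751) ≈ -6.06 dB
∠H = (0°) − (84.29°) = -84.29°

ω = 1: 11.0 dB, -45.0°; ω = 10: -6.1 dB, -84.3°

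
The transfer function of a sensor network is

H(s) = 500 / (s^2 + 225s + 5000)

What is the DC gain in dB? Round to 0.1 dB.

H(0) = 500 / 5000 = 0.1
20 log₁₀(0.1) ≈ -20.00 dB

-20.0 dB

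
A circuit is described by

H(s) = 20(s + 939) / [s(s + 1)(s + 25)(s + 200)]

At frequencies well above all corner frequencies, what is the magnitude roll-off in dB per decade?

Each pole contributes −20 dB/decade at high frequency; each zero contributes +20 dB/decade.
Net: 1 zero(s) − 4 pole(s) → -60 dB/decade.

-60 dB/decade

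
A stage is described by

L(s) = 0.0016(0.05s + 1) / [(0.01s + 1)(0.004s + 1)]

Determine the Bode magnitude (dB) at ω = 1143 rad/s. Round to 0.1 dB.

At ω = 1143 rad/s:
zero (1 + j1143·0.05) = 1 + j57.15 → |·| ≈ 57.159, ∠ ≈ 89.00°
pole (1 + j1143·0.01) = 1 + j11.43 → |·| ≈ 11.474, ∠ ≈ 85.00°
pole (1 + j1143·0.004) = 1 + j4.572 → |·| ≈ 4.6801, ∠ ≈ 77.66°
|L| = 0.0016 · 57.159 / (11.474 · 4.6801) ≈ 0.0017031
Gain = 20 log₁₀(0.0017031) ≈ -55.38 dB

-55.4 dB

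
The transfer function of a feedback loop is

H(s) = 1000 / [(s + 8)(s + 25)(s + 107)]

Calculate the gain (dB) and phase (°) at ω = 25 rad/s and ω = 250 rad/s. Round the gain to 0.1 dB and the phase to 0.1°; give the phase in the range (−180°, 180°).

At s = jω = j25:
pole (s+8): 8 + j25 → |·| = √(8²+25²) = √689 ≈ 26.249, ∠ = arctan(25/8) ≈ 72.26°
pole (s+25): 25 + j25 → |·| = √(25²+25²) = √1250 ≈ 35.355, ∠ = arctan(25/25) ≈ 45.00°
pole (s+107): 107 + j25 → |·| = √(107²+25²) = √12074 ≈ 109.88, ∠ = arctan(25/107) ≈ 13.15°
|H| = 1000 / 1.0197e+05 ≈ 0.0098068
Gain = 20 log₁₀(0.0098068) ≈ -40.17 dB
∠H = 0.00° − 130.41° = -130.41°

At s = jω = j250:
pole (s+8): 8 + j250 → |·| = √(8²+250²) = √62564 ≈ 250.13, ∠ = arctan(250/8) ≈ 88.17°
pole (s+25): 25 + j250 → |·| = √(25²+250²) = √63125 ≈ 251.25, ∠ = arctan(250/25) ≈ 84.29°
pole (s+107): 107 + j250 → |·| = √(107²+250²) = √73949 ≈ 271.94, ∠ = arctan(250/107) ≈ 66.83°
|H| = 1000 / 1.709e+07 ≈ 5.8514e-05
Gain = 20 log₁₀(5.8514e-05) ≈ -84.65 dB
∠H = 0.00° − 239.29° = -239.29° ≡ 120.71° (principal value)

ω = 25: -40.2 dB, -130.4°; ω = 250: -84.7 dB, 120.7°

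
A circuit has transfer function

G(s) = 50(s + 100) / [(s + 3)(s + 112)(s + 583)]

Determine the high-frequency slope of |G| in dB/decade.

Each pole contributes −20 dB/decade at high frequency; each zero contributes +20 dB/decade.
Net: 1 zero(s) − 3 pole(s) → -40 dB/decade.

-40 dB/decade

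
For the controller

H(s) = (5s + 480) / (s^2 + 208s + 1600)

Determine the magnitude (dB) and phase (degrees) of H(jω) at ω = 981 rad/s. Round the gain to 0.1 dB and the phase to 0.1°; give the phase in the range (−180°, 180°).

-46.0 dB, -83.6°

Substitute s = j981:
Numerator: 5(j981) + 480 = 480 + j4905
Denominator: (j981)^2 + 208(j981) + 1600 = -960761 + j204048
|N| = √(480² + 4905²) ≈ 4928.4, ∠N ≈ 84.41°
|D| = √(960761² + 204048²) ≈ 9.8219e+05, ∠D ≈ 168.01°
|H| = 4928.4 / 9.8219e+05 ≈ 0.0050178
Gain = 20 log₁₀(0.0050178) ≈ -45.99 dB
∠H = 84.41° − 168.01° = -83.60°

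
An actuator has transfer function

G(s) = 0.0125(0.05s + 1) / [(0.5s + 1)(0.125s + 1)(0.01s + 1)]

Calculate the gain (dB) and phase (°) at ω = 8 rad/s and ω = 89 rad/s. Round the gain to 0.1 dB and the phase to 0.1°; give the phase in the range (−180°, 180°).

At ω = 8 rad/s:
zero (1 + j8·0.05) = 1 + j0.4 → |·| ≈ 1.077, ∠ ≈ 21.80°
pole (1 + j8·0.5) = 1 + j4 → |·| ≈ 4.1231, ∠ ≈ 75.96°
pole (1 + j8·0.125) = 1 + j1 → |·| ≈ 1.4142, ∠ ≈ 45.00°
pole (1 + j8·0.01) = 1 + j0.08 → |·| ≈ 1.0032, ∠ ≈ 4.57°
|G| = 0.0125 · 1.077 / (4.1231 · 1.4142 · 1.0032) ≈ 0.0023015
Gain = 20 log₁₀(0.0023015) ≈ -52.76 dB
∠G = (21.80°) − (75.96° + 45.00° + 4.57°) = -103.73°

At ω = 89 rad/s:
zero (1 + j89·0.05) = 1 + j4.45 → |·| ≈ 4.561, ∠ ≈ 77.33°
pole (1 + j89·0.5) = 1 + j44.5 → |·| ≈ 44.511, ∠ ≈ 88.71°
pole (1 + j89·0.125) = 1 + j11.125 → |·| ≈ 11.17, ∠ ≈ 84.86°
pole (1 + j89·0.01) = 1 + j0.89 → |·| ≈ 1.3387, ∠ ≈ 41.67°
|G| = 0.0125 · 4.561 / (44.511 · 11.17 · 1.3387) ≈ 8.5658e-05
Gain = 20 log₁₀(8.5658e-05) ≈ -81.34 dB
∠G = (77.33°) − (88.71° + 84.86° + 41.67°) = -137.91°

ω = 8: -52.8 dB, -103.7°; ω = 89: -81.3 dB, -137.9°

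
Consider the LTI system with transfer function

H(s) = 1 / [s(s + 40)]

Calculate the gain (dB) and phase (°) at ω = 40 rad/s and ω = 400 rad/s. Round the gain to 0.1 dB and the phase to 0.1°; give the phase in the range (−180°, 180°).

ω = 40: -67.1 dB, -135.0°; ω = 400: -104.1 dB, -174.3°

At s = jω = j40:
pole (s+40): 40 + j40 → |·| = √(40²+40²) = √3200 ≈ 56.569, ∠ = arctan(40/40) ≈ 45.00°
pole at origin: |s| = 40, ∠ = 90.00° (in denominator)
|H| = 1 / 2262.8 ≈ 0.00044193
Gain = 20 log₁₀(0.00044193) ≈ -67.09 dB
∠H = 0.00° − 135.00° = -135.00°

At s = jω = j400:
pole (s+40): 40 + j400 → |·| = √(40²+400²) = √161600 ≈ 402, ∠ = arctan(400/40) ≈ 84.29°
pole at origin: |s| = 400, ∠ = 90.00° (in denominator)
|H| = 1 / 1.608e+05 ≈ 6.2189e-06
Gain = 20 log₁₀(6.2189e-06) ≈ -104.13 dB
∠H = 0.00° − 174.29° = -174.29°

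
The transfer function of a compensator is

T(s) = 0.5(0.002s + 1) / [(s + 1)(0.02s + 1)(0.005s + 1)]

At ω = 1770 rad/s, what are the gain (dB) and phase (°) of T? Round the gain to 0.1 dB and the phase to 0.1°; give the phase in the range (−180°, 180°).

-109.6 dB, 172.3°

At ω = 1770 rad/s:
zero (1 + j1770·0.002) = 1 + j3.54 → |·| ≈ 3.6785, ∠ ≈ 74.23°
pole (1 + j1770·1) = 1 + j1770 → |·| ≈ 1770, ∠ ≈ 89.97°
pole (1 + j1770·0.02) = 1 + j35.4 → |·| ≈ 35.414, ∠ ≈ 88.38°
pole (1 + j1770·0.005) = 1 + j8.85 → |·| ≈ 8.9063, ∠ ≈ 83.55°
|T| = 0.5 · 3.6785 / (1770 · 35.414 · 8.9063) ≈ 3.2945e-06
Gain = 20 log₁₀(3.2945e-06) ≈ -109.64 dB
∠T = (74.23°) − (89.97° + 88.38° + 83.55°) = -187.67° ≡ 172.33° (principal value)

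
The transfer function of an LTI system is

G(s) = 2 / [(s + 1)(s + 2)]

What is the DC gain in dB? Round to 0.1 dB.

G(0) = 2 / (1·2) = 1
20 log₁₀(1) ≈ 0.00 dB

0.0 dB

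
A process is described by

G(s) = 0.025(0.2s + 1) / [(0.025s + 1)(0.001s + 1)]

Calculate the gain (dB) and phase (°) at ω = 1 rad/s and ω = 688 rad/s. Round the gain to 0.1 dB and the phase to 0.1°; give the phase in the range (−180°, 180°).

At ω = 1 rad/s:
zero (1 + j1·0.2) = 1 + j0.2 → |·| ≈ 1.0198, ∠ ≈ 11.31°
pole (1 + j1·0.025) = 1 + j0.025 → |·| ≈ 1.0003, ∠ ≈ 1.43°
pole (1 + j1·0.001) = 1 + j0.001 → |·| ≈ 1, ∠ ≈ 0.06°
|G| = 0.025 · 1.0198 / (1.0003 · 1) ≈ 0.025487
Gain = 20 log₁₀(0.025487) ≈ -31.87 dB
∠G = (11.31°) − (1.43° + 0.06°) = 9.82°

At ω = 688 rad/s:
zero (1 + j688·0.2) = 1 + j137.6 → |·| ≈ 137.6, ∠ ≈ 89.58°
pole (1 + j688·0.025) = 1 + j17.2 → |·| ≈ 17.229, ∠ ≈ 86.67°
pole (1 + j688·0.001) = 1 + j0.688 → |·| ≈ 1.2138, ∠ ≈ 34.53°
|G| = 0.025 · 137.6 / (17.229 · 1.2138) ≈ 0.16449
Gain = 20 log₁₀(0.16449) ≈ -15.68 dB
∠G = (89.58°) − (86.67° + 34.53°) = -31.62°

ω = 1: -31.9 dB, 9.8°; ω = 688: -15.7 dB, -31.6°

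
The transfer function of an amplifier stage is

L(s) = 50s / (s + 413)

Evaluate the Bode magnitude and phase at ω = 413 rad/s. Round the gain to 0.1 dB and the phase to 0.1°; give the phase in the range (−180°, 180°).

31.0 dB, 45.0°

At s = jω = j413:
zero at origin: s = j413 → |·| = 413, ∠ = 90.00°
pole (s+413): 413 + j413 → |·| = √(413²+413²) = √341138 ≈ 584.07, ∠ = arctan(413/413) ≈ 45.00°
|L| = 50 · 413 / 584.07 ≈ 35.355
Gain = 20 log₁₀(35.355) ≈ 30.97 dB
∠L = 90.00° − 45.00° = 45.00°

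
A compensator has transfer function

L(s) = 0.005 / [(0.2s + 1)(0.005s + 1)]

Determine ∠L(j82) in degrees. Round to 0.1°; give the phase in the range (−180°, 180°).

At ω = 82 rad/s:
pole (1 + j82·0.2) = 1 + j16.4 → |·| ≈ 16.43, ∠ ≈ 86.51°
pole (1 + j82·0.005) = 1 + j0.41 → |·| ≈ 1.0808, ∠ ≈ 22.29°
∠L = (0°) − (86.51° + 22.29°) = -108.80°

-108.8°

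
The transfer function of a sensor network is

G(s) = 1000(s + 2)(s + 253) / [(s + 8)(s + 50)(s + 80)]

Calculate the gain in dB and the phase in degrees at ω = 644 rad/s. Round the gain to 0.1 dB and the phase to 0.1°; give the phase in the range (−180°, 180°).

At s = jω = j644:
zero (s+2): 2 + j644 → |·| = √(2²+644²) = √414740 ≈ 644, ∠ = arctan(644/2) ≈ 89.82°
zero (s+253): 253 + j644 → |·| = √(253²+644²) = √478745 ≈ 691.91, ∠ = arctan(644/253) ≈ 68.55°
pole (s+8): 8 + j644 → |·| = √(8²+644²) = √414800 ≈ 644.05, ∠ = arctan(644/8) ≈ 89.29°
pole (s+50): 50 + j644 → |·| = √(50²+644²) = √417236 ≈ 645.94, ∠ = arctan(644/50) ≈ 85.56°
pole (s+80): 80 + j644 → |·| = √(80²+644²) = √421136 ≈ 648.95, ∠ = arctan(644/80) ≈ 82.92°
|G| = 1000 · 4.4559e+05 / 2.6997e+08 ≈ 1.6505
Gain = 20 log₁₀(1.6505) ≈ 4.35 dB
∠G = 158.37° − 257.77° = -99.40°

4.4 dB, -99.4°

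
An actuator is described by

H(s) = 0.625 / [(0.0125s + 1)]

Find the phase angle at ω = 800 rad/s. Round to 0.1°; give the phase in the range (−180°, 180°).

At ω = 800 rad/s:
pole (1 + j800·0.0125) = 1 + j10 → |·| ≈ 10.05, ∠ ≈ 84.29°
∠H = (0°) − (84.29°) = -84.29°

-84.3°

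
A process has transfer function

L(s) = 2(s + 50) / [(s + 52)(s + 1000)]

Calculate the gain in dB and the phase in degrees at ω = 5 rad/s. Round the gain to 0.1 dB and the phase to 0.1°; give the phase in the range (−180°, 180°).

At s = jω = j5:
zero (s+50): 50 + j5 → |·| = √(50²+5²) = √2525 ≈ 50.249, ∠ = arctan(5/50) ≈ 5.71°
pole (s+52): 52 + j5 → |·| = √(52²+5²) = √2729 ≈ 52.24, ∠ = arctan(5/52) ≈ 5.49°
pole (s+1000): 1000 + j5 → |·| = √(1000²+5²) = √1000025 ≈ 1000, ∠ = arctan(5/1000) ≈ 0.29°
|L| = 2 · 50.249 / 52240 ≈ 0.0019238
Gain = 20 log₁₀(0.0019238) ≈ -54.32 dB
∠L = 5.71° − 5.78° = -0.07°

-54.3 dB, -0.1°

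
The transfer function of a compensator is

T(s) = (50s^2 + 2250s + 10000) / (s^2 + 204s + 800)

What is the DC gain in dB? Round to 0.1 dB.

T(0) = 10000 / 800 = 12.5
20 log₁₀(12.5) ≈ 21.94 dB

21.9 dB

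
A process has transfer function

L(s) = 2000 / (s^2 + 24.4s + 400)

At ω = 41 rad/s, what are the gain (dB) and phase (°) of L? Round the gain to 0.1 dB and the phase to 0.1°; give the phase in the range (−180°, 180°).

1.8 dB, -142.0°

At s = jω = j41:
quadratic: (j41)² + 24.4·j41 + 400 = -1281 + j1000.4 → |·| ≈ 1625.3, ∠ ≈ 142.01°
|L| = 2000 / 1625.3 ≈ 1.2305
Gain = 20 log₁₀(1.2305) ≈ 1.80 dB
∠L = 0.00° − 142.01° = -142.01°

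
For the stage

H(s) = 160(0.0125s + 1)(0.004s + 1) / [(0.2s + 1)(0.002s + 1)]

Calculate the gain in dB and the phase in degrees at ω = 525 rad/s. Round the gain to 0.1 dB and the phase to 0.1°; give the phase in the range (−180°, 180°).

At ω = 525 rad/s:
zero (1 + j525·0.0125) = 1 + j6.5625 → |·| ≈ 6.6383, ∠ ≈ 81.34°
zero (1 + j525·0.004) = 1 + j2.1 → |·| ≈ 2.3259, ∠ ≈ 64.54°
pole (1 + j525·0.2) = 1 + j105 → |·| ≈ 105, ∠ ≈ 89.45°
pole (1 + j525·0.002) = 1 + j1.05 → |·| ≈ 1.45, ∠ ≈ 46.40°
|H| = 160 · 6.6383 · 2.3259 / (105 · 1.45) ≈ 16.226
Gain = 20 log₁₀(16.226) ≈ 24.20 dB
∠H = (81.34° + 64.54°) − (89.45° + 46.40°) = 10.03°

24.2 dB, 10.0°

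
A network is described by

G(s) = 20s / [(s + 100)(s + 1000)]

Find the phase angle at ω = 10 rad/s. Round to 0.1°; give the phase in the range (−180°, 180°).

83.7°

At s = jω = j10:
zero at origin: s = j10 → |·| = 10, ∠ = 90.00°
pole (s+100): 100 + j10 → |·| = √(100²+10²) = √10100 ≈ 100.5, ∠ = arctan(10/100) ≈ 5.71°
pole (s+1000): 1000 + j10 → |·| = √(1000²+10²) = √1000100 ≈ 1000, ∠ = arctan(10/1000) ≈ 0.57°
∠G = 90.00° − 6.28° = 83.72°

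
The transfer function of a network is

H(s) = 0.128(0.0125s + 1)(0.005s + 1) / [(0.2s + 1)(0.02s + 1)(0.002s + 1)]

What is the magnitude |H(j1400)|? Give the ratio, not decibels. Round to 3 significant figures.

At ω = 1400 rad/s:
zero (1 + j1400·0.0125) = 1 + j17.5 → |·| ≈ 17.529, ∠ ≈ 86.73°
zero (1 + j1400·0.005) = 1 + j7 → |·| ≈ 7.0711, ∠ ≈ 81.87°
pole (1 + j1400·0.2) = 1 + j280 → |·| ≈ 280, ∠ ≈ 89.80°
pole (1 + j1400·0.02) = 1 + j28 → |·| ≈ 28.018, ∠ ≈ 87.95°
pole (1 + j1400·0.002) = 1 + j2.8 → |·| ≈ 2.9732, ∠ ≈ 70.35°
|H| = 0.128 · 17.529 · 7.0711 / (280 · 28.018 · 2.9732) ≈ 0.0006802

0.000680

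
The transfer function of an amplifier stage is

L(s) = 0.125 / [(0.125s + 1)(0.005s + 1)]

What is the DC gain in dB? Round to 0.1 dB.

-18.1 dB

L(0) = 0.125 · 1 / 1 = 0.125
20 log₁₀(0.125) ≈ -18.06 dB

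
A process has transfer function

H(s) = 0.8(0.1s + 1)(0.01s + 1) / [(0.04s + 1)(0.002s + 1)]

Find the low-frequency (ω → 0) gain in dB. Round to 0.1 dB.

H(0) = 0.8 · 1 / 1 = 0.8
20 log₁₀(0.8) ≈ -1.94 dB

-1.9 dB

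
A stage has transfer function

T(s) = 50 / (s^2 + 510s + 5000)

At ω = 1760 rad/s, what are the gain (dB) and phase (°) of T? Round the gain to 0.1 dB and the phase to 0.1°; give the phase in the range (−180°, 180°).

-96.2 dB, -163.8°

Substitute s = j1760:
Numerator: 50 = 50 + j0
Denominator: (j1760)^2 + 510(j1760) + 5000 = -3092600 + j897600
|N| = √(50² + 0²) ≈ 50, ∠N ≈ 0.00°
|D| = √(3092600² + 897600²) ≈ 3.2202e+06, ∠D ≈ 163.82°
|T| = 50 / 3.2202e+06 ≈ 1.5527e-05
Gain = 20 log₁₀(1.5527e-05) ≈ -96.18 dB
∠T = 0.00° − 163.82° = -163.82°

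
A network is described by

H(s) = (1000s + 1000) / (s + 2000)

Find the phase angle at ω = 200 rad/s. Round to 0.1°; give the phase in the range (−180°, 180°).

84.0°

Substitute s = j200:
Numerator: 1000(j200) + 1000 = 1000 + j200000
Denominator: (j200) + 2000 = 2000 + j200
|N| = √(1000² + 200000²) ≈ 2e+05, ∠N ≈ 89.71°
|D| = √(2000² + 200²) ≈ 2010, ∠D ≈ 5.71°
∠H = 89.71° − 5.71° = 84.00°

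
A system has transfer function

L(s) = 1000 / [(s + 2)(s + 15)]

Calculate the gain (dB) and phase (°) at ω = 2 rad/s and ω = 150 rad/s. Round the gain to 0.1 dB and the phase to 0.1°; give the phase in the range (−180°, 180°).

ω = 2: 27.4 dB, -52.6°; ω = 150: -27.1 dB, -173.5°

At s = jω = j2:
pole (s+2): 2 + j2 → |·| = √(2²+2²) = √8 ≈ 2.8284, ∠ = arctan(2/2) ≈ 45.00°
pole (s+15): 15 + j2 → |·| = √(15²+2²) = √229 ≈ 15.133, ∠ = arctan(2/15) ≈ 7.59°
|L| = 1000 / 42.802 ≈ 23.363
Gain = 20 log₁₀(23.363) ≈ 27.37 dB
∠L = 0.00° − 52.59° = -52.59°

At s = jω = j150:
pole (s+2): 2 + j150 → |·| = √(2²+150²) = √22504 ≈ 150.01, ∠ = arctan(150/2) ≈ 89.24°
pole (s+15): 15 + j150 → |·| = √(15²+150²) = √22725 ≈ 150.75, ∠ = arctan(150/15) ≈ 84.29°
|L| = 1000 / 22614 ≈ 0.04422
Gain = 20 log₁₀(0.04422) ≈ -27.09 dB
∠L = 0.00° − 173.53° = -173.53°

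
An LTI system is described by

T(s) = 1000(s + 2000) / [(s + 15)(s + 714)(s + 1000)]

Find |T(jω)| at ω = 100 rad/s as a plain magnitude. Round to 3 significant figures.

0.0273

At s = jω = j100:
zero (s+2000): 2000 + j100 → |·| = √(2000²+100²) = √4010000 ≈ 2002.5, ∠ = arctan(100/2000) ≈ 2.86°
pole (s+15): 15 + j100 → |·| = √(15²+100²) = √10225 ≈ 101.12, ∠ = arctan(100/15) ≈ 81.47°
pole (s+714): 714 + j100 → |·| = √(714²+100²) = √519796 ≈ 720.97, ∠ = arctan(100/714) ≈ 7.97°
pole (s+1000): 1000 + j100 → |·| = √(1000²+100²) = √1010000 ≈ 1005, ∠ = arctan(100/1000) ≈ 5.71°
|T| = 1000 · 2002.5 / 7.3269e+07 ≈ 0.027331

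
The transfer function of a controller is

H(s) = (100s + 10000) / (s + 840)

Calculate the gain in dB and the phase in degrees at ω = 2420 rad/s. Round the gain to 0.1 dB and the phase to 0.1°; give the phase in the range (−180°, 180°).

Substitute s = j2420:
Numerator: 100(j2420) + 10000 = 10000 + j242000
Denominator: (j2420) + 840 = 840 + j2420
|N| = √(10000² + 242000²) ≈ 2.4221e+05, ∠N ≈ 87.63°
|D| = √(840² + 2420²) ≈ 2561.6, ∠D ≈ 70.86°
|H| = 2.4221e+05 / 2561.6 ≈ 94.554
Gain = 20 log₁₀(94.554) ≈ 39.51 dB
∠H = 87.63° − 70.86° = 16.77°

39.5 dB, 16.8°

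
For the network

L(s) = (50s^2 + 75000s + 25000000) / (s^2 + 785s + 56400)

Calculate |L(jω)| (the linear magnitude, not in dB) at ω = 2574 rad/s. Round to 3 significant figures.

52.7

Substitute s = j2574:
Numerator: 50(j2574)^2 + 75000(j2574) + 25000000 = -306273800 + j193050000
Denominator: (j2574)^2 + 785(j2574) + 56400 = -6569076 + j2020590
|N| = √(306273800² + 193050000²) ≈ 3.6204e+08, ∠N ≈ 147.78°
|D| = √(6569076² + 2020590²) ≈ 6.8728e+06, ∠D ≈ 162.90°
|L| = 3.6204e+08 / 6.8728e+06 ≈ 52.677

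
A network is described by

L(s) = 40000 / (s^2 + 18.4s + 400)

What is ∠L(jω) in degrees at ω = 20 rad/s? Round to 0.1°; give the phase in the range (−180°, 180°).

At s = jω = j20:
quadratic: (j20)² + 18.4·j20 + 400 = 0 + j368 → |·| ≈ 368, ∠ ≈ 90.00°
∠L = 0.00° − 90.00° = -90.00°

-90.0°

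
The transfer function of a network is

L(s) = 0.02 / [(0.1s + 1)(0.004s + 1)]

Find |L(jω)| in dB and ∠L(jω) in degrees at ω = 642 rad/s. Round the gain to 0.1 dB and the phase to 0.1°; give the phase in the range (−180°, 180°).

-78.9 dB, -157.8°

At ω = 642 rad/s:
pole (1 + j642·0.1) = 1 + j64.2 → |·| ≈ 64.208, ∠ ≈ 89.11°
pole (1 + j642·0.004) = 1 + j2.568 → |·| ≈ 2.7558, ∠ ≈ 68.72°
|L| = 0.02 · 1 / (64.208 · 2.7558) ≈ 0.00011303
Gain = 20 log₁₀(0.00011303) ≈ -78.94 dB
∠L = (0°) − (89.11° + 68.72°) = -157.83°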